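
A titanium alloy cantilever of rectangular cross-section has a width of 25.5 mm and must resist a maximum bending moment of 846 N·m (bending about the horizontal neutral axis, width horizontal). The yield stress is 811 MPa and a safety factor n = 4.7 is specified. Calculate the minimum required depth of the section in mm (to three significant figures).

σ_allow = 811/4.7 = 172.6 MPa.
For a rectangular section σ = 6M/(bh²), so h² = 6M/(b σ_allow) = 6×846000/(25.5×172.6) = 1154 mm².
h = 33.96 mm.

h = 34.0 mm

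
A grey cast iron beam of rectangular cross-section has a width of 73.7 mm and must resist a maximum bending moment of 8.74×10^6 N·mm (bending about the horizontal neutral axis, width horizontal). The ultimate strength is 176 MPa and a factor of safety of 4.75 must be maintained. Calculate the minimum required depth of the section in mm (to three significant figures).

σ_allow = 176/4.75 = 37.05 MPa.
For a rectangular section σ = 6M/(bh²), so h² = 6M/(b σ_allow) = 6×8740000/(73.7×37.05) = 19200 mm².
h = 138.6 mm.

h = 139 mm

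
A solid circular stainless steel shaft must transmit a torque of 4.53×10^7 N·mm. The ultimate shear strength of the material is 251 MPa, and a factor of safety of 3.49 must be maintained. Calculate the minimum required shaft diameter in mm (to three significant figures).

d = 147 mm

Allowable shear stress τ_allow = 251/3.49 = 71.92 MPa.
For a solid shaft τ = 16T/(πd³), so d³ = 16T/(π τ_allow) = 16×4.5300×10^7/(π×71.92) = 3.208×10^6 mm³.
d = (3.208×10^6)^(1/3) = 147.5 mm.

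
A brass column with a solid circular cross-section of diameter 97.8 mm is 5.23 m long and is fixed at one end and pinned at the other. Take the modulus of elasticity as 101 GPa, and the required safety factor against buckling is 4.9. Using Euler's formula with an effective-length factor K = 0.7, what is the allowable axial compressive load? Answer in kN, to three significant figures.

P_allow = 68.2 kN

I = πd⁴/64 = π×97.8⁴/64 = 4.491×10^6 mm⁴.
Effective length L_e = KL = 0.7×5.23 m = 3661 mm.
Euler critical load P_cr = π²EI/L_e² = π²×101000×4.491×10^6/3661² = 334000 N.
P_allow = P_cr/n = 334000/4.9 = 68160 N.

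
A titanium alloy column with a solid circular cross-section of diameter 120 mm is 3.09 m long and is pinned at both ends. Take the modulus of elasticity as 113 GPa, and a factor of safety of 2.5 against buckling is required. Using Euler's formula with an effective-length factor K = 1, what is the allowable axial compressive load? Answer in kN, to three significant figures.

I = πd⁴/64 = π×120⁴/64 = 1.018×10^7 mm⁴.
Effective length L_e = KL = 1×3.09 m = 3090 mm.
Euler critical load P_cr = π²EI/L_e² = π²×113000×1.018×10^7/3090² = 1.189×10^6 N.
P_allow = P_cr/n = 1.189×10^6/2.5 = 475600 N.

P_allow = 476 kN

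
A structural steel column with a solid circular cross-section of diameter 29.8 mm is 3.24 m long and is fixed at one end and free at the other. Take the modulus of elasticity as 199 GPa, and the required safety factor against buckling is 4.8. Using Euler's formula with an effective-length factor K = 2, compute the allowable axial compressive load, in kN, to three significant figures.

P_allow = 0.377 kN

I = πd⁴/64 = π×29.8⁴/64 = 38710 mm⁴.
Effective length L_e = KL = 2×3.24 m = 6480 mm.
Euler critical load P_cr = π²EI/L_e² = π²×199000×38710/6480² = 1811 N.
P_allow = P_cr/n = 1811/4.8 = 377.2 N.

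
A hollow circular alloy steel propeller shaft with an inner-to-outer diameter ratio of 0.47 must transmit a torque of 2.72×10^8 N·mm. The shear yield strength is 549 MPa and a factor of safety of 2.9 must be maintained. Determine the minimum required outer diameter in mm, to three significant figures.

d_o = 197 mm

τ_allow = 549/2.9 = 189.3 MPa.
For a hollow shaft τ = 16T/[πd_o³(1−k⁴)] with k = 0.47, so 1−k⁴ = 0.9512.
d_o³ = 16T/[π τ_allow (1−k⁴)] = 16×2.7200×10^8/(π×189.3×0.9512) = 7.693×10^6 mm³.
d_o = 197.4 mm.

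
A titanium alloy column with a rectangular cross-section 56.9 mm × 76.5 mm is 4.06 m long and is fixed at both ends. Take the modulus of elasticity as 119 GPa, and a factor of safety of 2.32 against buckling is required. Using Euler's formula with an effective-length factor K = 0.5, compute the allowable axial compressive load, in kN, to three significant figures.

P_allow = 144 kN

Buckling occurs about the weak axis: I_min = h·b³/12 = 76.5×56.9³/12 = 1.174×10^6 mm⁴ (b = 56.9 mm is the smaller dimension).
Effective length L_e = KL = 0.5×4.06 m = 2030 mm.
Euler critical load P_cr = π²EI/L_e² = π²×119000×1.174×10^6/2030² = 334700 N.
P_allow = P_cr/n = 334700/2.32 = 144300 N.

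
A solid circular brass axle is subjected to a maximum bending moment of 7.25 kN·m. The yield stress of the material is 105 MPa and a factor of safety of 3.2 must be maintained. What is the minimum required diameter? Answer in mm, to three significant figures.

σ_allow = 105/3.2 = 32.81 MPa.
For a solid circular section σ = 32M/(πd³), so d³ = 32M/(π σ_allow) = 32×7250000/(π×32.81) = 2.251×10^6 mm³.
d = 131.0 mm.

d = 131 mm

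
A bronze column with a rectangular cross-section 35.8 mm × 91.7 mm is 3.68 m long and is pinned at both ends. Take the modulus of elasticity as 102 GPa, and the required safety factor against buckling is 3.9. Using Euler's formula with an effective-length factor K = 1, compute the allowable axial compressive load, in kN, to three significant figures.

P_allow = 6.68 kN

Buckling occurs about the weak axis: I_min = h·b³/12 = 91.7×35.8³/12 = 350600 mm⁴ (b = 35.8 mm is the smaller dimension).
Effective length L_e = KL = 1×3.68 m = 3680 mm.
Euler critical load P_cr = π²EI/L_e² = π²×102000×350600/3680² = 26060 N.
P_allow = P_cr/n = 26060/3.9 = 6683 N.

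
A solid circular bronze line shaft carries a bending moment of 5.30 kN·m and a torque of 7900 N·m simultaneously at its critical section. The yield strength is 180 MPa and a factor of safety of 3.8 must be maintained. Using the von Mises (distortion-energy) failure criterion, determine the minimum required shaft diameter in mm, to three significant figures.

σ_allow = σ_y/n = 180/3.8 = 47.37 MPa.
For a solid shaft σ_b = 32M/(πd³) and τ = 16T/(πd³), so the von Mises stress is σ' = (16/πd³)·√(4M²+3T²).
√(4M²+3T²) = √(4×(5.300×10^6)² + 3×(7.900×10^6)²) = 1.731×10^7 N·mm.
d³ = 16×1.731×10^7/(π×47.37) = 1.861×10^6 mm³.
d = 123.0 mm.

d = 123 mm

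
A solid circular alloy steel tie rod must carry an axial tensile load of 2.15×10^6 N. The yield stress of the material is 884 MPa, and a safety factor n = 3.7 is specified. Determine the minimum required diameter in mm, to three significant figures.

d = 107 mm

Allowable stress σ_allow = 884/3.7 = 238.9 MPa.
Required area A = F/σ_allow = 2150000/238.9 = 8999 mm².
A = πd²/4 → d = √(4A/π) = 107.0 mm.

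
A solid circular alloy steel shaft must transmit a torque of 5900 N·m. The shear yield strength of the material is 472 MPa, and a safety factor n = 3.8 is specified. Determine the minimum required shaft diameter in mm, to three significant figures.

Allowable shear stress τ_allow = 472/3.8 = 124.2 MPa.
For a solid shaft τ = 16T/(πd³), so d³ = 16T/(π τ_allow) = 16×5900000/(π×124.2) = 241900 mm³.
d = (241900)^(1/3) = 62.31 mm.

d = 62.3 mm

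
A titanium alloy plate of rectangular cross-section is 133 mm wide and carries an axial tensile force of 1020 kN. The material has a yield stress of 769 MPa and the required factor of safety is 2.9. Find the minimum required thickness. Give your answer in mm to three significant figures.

t = 28.9 mm

σ_allow = 769/2.9 = 265.2 MPa.
Required area A = F/σ_allow = 1020000/265.2 = 3847 mm².
t = A/w = 3847/133 = 28.92 mm.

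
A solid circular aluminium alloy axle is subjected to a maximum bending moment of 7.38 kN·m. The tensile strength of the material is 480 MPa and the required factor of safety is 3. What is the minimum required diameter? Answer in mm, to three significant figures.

σ_allow = 480/3 = 160.0 MPa.
For a solid circular section σ = 32M/(πd³), so d³ = 32M/(π σ_allow) = 32×7380000/(π×160.0) = 469800 mm³.
d = 77.74 mm.

d = 77.7 mm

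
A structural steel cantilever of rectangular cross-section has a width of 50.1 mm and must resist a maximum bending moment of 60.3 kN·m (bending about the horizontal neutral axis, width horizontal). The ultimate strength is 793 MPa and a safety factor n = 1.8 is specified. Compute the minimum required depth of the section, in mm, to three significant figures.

h = 128 mm

σ_allow = 793/1.8 = 440.6 MPa.
For a rectangular section σ = 6M/(bh²), so h² = 6M/(b σ_allow) = 6×6.0300×10^7/(50.1×440.6) = 16390 mm².
h = 128.0 mm.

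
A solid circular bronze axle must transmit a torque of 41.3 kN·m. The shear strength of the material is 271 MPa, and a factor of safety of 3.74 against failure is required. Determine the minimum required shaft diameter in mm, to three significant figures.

d = 143 mm

Allowable shear stress τ_allow = 271/3.74 = 72.46 MPa.
For a solid shaft τ = 16T/(πd³), so d³ = 16T/(π τ_allow) = 16×4.1300×10^7/(π×72.46) = 2.903×10^6 mm³.
d = (2.903×10^6)^(1/3) = 142.7 mm.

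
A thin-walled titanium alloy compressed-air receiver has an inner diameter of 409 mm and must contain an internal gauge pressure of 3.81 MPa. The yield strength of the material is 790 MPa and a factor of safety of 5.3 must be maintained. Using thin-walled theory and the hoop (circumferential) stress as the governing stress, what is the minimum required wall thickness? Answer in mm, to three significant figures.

σ_allow = 790/5.3 = 149.1 MPa.
Hoop stress σ_h = pD/(2t), so t = pD/(2σ_allow) = 3.81×409/(2×149.1) = 5.227 mm.

t = 5.23 mm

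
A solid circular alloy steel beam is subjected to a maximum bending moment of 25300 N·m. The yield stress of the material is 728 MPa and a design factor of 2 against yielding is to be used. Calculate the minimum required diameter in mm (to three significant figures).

σ_allow = 728/2 = 364.0 MPa.
For a solid circular section σ = 32M/(πd³), so d³ = 32M/(π σ_allow) = 32×2.5300×10^7/(π×364.0) = 708000 mm³.
d = 89.13 mm.

d = 89.1 mm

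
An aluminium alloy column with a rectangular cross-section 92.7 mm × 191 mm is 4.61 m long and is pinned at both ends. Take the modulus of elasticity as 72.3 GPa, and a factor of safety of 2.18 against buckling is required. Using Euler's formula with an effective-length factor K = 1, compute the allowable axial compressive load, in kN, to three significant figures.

P_allow = 195 kN

Buckling occurs about the weak axis: I_min = h·b³/12 = 191×92.7³/12 = 1.268×10^7 mm⁴ (b = 92.7 mm is the smaller dimension).
Effective length L_e = KL = 1×4.61 m = 4610 mm.
Euler critical load P_cr = π²EI/L_e² = π²×72300×1.268×10^7/4610² = 425700 N.
P_allow = P_cr/n = 425700/2.18 = 195300 N.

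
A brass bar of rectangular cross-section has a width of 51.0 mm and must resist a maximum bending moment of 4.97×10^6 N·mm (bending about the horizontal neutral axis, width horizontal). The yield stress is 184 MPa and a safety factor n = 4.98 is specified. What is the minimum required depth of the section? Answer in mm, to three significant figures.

σ_allow = 184/4.98 = 36.95 MPa.
For a rectangular section σ = 6M/(bh²), so h² = 6M/(b σ_allow) = 6×4970000/(51.0×36.95) = 15830 mm².
h = 125.8 mm.

h = 126 mm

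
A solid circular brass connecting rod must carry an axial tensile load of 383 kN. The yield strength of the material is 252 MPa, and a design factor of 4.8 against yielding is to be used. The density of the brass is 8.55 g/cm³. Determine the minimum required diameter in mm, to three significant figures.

d = 96.4 mm

Allowable stress σ_allow = 252/4.8 = 52.50 MPa.
Required area A = F/σ_allow = 383000/52.50 = 7295 mm².
A = πd²/4 → d = √(4A/π) = 96.38 mm.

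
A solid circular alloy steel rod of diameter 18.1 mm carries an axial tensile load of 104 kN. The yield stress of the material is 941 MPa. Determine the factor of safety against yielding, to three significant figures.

A = πd²/4 = 257.3 mm².
σ = F/A = 104000/257.3 = 404.2 MPa.
n = 941/404.2 = 2.328.

n = 2.33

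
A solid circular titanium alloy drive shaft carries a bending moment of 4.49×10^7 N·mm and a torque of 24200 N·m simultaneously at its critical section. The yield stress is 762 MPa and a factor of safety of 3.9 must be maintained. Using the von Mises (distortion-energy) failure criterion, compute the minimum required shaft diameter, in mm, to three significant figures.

d = 137 mm

σ_allow = σ_y/n = 762/3.9 = 195.4 MPa.
For a solid shaft σ_b = 32M/(πd³) and τ = 16T/(πd³), so the von Mises stress is σ' = (16/πd³)·√(4M²+3T²).
√(4M²+3T²) = √(4×(4.490×10^7)² + 3×(2.420×10^7)²) = 9.910×10^7 N·mm.
d³ = 16×9.910×10^7/(π×195.4) = 2.583×10^6 mm³.
d = 137.2 mm.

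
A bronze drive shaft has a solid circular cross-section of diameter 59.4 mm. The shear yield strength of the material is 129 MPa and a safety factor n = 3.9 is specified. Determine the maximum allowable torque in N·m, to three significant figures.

τ_allow = 129/3.9 = 33.08 MPa.
For a solid shaft T_allow = τ_allow·πd³/16; πd³/16 = π×59.4³/16 = 41150 mm³.
T_allow = 33.08×41150 = 1.361×10^6 N·mm = 1361 N·m.

T_allow = 1360 N·m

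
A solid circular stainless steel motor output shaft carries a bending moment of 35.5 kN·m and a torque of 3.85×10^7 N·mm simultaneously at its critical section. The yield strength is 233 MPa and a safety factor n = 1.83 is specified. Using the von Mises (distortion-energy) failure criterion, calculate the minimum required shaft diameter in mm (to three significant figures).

σ_allow = σ_y/n = 233/1.83 = 127.3 MPa.
For a solid shaft σ_b = 32M/(πd³) and τ = 16T/(πd³), so the von Mises stress is σ' = (16/πd³)·√(4M²+3T²).
√(4M²+3T²) = √(4×(3.550×10^7)² + 3×(3.850×10^7)²) = 9.741×10^7 N·mm.
d³ = 16×9.741×10^7/(π×127.3) = 3.896×10^6 mm³.
d = 157.4 mm.

d = 157 mm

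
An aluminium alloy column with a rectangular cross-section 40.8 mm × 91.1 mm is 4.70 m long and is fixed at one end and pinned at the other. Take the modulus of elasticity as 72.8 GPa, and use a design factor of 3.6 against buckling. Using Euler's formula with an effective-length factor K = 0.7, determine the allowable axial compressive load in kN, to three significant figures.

P_allow = 9.51 kN

Buckling occurs about the weak axis: I_min = h·b³/12 = 91.1×40.8³/12 = 515600 mm⁴ (b = 40.8 mm is the smaller dimension).
Effective length L_e = KL = 0.7×4.70 m = 3290 mm.
Euler critical load P_cr = π²EI/L_e² = π²×72800×515600/3290² = 34230 N.
P_allow = P_cr/n = 34230/3.6 = 9507 N.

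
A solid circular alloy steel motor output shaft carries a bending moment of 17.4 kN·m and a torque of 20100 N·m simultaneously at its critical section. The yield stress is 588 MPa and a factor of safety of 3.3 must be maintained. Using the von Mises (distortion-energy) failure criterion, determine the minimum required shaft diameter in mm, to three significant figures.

σ_allow = σ_y/n = 588/3.3 = 178.2 MPa.
For a solid shaft σ_b = 32M/(πd³) and τ = 16T/(πd³), so the von Mises stress is σ' = (16/πd³)·√(4M²+3T²).
√(4M²+3T²) = √(4×(1.740×10^7)² + 3×(2.010×10^7)²) = 4.922×10^7 N·mm.
d³ = 16×4.922×10^7/(π×178.2) = 1.407×10^6 mm³.
d = 112.1 mm.

d = 112 mm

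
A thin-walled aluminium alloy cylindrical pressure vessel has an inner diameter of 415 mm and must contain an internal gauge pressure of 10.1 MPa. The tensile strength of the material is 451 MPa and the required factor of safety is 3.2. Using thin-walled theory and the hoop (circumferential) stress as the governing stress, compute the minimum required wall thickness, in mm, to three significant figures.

σ_allow = 451/3.2 = 140.9 MPa.
Hoop stress σ_h = pD/(2t), so t = pD/(2σ_allow) = 10.1×415/(2×140.9) = 14.87 mm.

t = 14.9 mm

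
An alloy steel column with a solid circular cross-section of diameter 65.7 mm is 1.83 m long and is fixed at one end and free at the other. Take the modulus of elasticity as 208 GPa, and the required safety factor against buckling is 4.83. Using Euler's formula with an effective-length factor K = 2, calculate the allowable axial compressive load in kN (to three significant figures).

P_allow = 29.0 kN

I = πd⁴/64 = π×65.7⁴/64 = 914600 mm⁴.
Effective length L_e = KL = 2×1.83 m = 3660 mm.
Euler critical load P_cr = π²EI/L_e² = π²×208000×914600/3660² = 140200 N.
P_allow = P_cr/n = 140200/4.83 = 29020 N.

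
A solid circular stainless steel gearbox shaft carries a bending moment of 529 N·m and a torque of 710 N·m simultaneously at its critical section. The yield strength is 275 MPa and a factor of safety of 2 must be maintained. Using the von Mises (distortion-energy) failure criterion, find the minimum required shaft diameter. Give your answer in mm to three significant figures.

d = 39.2 mm

σ_allow = σ_y/n = 275/2 = 137.5 MPa.
For a solid shaft σ_b = 32M/(πd³) and τ = 16T/(πd³), so the von Mises stress is σ' = (16/πd³)·√(4M²+3T²).
√(4M²+3T²) = √(4×(529000)² + 3×(710000)²) = 1.622×10^6 N·mm.
d³ = 16×1.622×10^6/(π×137.5) = 60090 mm³.
d = 39.17 mm.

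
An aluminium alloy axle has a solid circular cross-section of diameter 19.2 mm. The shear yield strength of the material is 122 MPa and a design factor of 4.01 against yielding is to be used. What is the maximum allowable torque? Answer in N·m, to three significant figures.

τ_allow = 122/4.01 = 30.42 MPa.
For a solid shaft T_allow = τ_allow·πd³/16; πd³/16 = π×19.2³/16 = 1390 mm³.
T_allow = 30.42×1390 = 42280 N·mm = 42.28 N·m.

T_allow = 42.3 N·m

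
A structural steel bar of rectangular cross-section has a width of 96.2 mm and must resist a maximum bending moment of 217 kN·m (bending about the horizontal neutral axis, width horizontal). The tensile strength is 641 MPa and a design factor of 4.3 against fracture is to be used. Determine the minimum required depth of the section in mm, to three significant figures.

h = 301 mm

σ_allow = 641/4.3 = 149.1 MPa.
For a rectangular section σ = 6M/(bh²), so h² = 6M/(b σ_allow) = 6×2.1700×10^8/(96.2×149.1) = 90790 mm².
h = 301.3 mm.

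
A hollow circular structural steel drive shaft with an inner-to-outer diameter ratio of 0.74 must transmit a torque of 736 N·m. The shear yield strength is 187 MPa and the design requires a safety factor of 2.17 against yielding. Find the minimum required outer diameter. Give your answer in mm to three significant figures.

τ_allow = 187/2.17 = 86.18 MPa.
For a hollow shaft τ = 16T/[πd_o³(1−k⁴)] with k = 0.74, so 1−k⁴ = 0.7001.
d_o³ = 16T/[π τ_allow (1−k⁴)] = 16×736000/(π×86.18×0.7001) = 62130 mm³.
d_o = 39.61 mm.

d_o = 39.6 mm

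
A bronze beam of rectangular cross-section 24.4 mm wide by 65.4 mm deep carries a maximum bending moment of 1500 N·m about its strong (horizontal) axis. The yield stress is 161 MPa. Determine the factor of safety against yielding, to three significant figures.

n = 1.87

Section modulus S = bh²/6 = 24.4×65.4²/6 = 17390 mm³.
σ = M/S = 1500000/17390 = 86.24 MPa.
n = 161/86.24 = 1.867.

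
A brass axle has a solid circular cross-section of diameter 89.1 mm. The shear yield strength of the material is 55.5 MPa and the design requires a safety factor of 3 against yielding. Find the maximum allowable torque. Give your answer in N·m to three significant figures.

T_allow = 2570 N·m

τ_allow = 55.5/3 = 18.50 MPa.
For a solid shaft T_allow = τ_allow·πd³/16; πd³/16 = π×89.1³/16 = 138900 mm³.
T_allow = 18.50×138900 = 2.569×10^6 N·mm = 2569 N·m.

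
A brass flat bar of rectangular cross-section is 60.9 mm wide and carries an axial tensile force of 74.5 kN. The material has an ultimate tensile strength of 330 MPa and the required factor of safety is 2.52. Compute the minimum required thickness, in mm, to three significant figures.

σ_allow = 330/2.52 = 131.0 MPa.
Required area A = F/σ_allow = 74500/131.0 = 568.9 mm².
t = A/w = 568.9/60.9 = 9.342 mm.

t = 9.34 mm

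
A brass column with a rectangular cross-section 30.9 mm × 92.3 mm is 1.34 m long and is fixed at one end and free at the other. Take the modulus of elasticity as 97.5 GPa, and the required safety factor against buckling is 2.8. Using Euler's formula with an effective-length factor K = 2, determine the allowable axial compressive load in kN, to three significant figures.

P_allow = 10.9 kN

Buckling occurs about the weak axis: I_min = h·b³/12 = 92.3×30.9³/12 = 226900 mm⁴ (b = 30.9 mm is the smaller dimension).
Effective length L_e = KL = 2×1.34 m = 2680 mm.
Euler critical load P_cr = π²EI/L_e² = π²×97500×226900/2680² = 30400 N.
P_allow = P_cr/n = 30400/2.8 = 10860 N.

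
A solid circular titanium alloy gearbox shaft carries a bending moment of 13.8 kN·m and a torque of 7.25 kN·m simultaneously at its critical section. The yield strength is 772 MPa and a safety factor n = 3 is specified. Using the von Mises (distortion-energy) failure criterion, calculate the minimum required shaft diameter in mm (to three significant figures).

d = 84.3 mm

σ_allow = σ_y/n = 772/3 = 257.3 MPa.
For a solid shaft σ_b = 32M/(πd³) and τ = 16T/(πd³), so the von Mises stress is σ' = (16/πd³)·√(4M²+3T²).
√(4M²+3T²) = √(4×(1.380×10^7)² + 3×(7.250×10^6)²) = 3.032×10^7 N·mm.
d³ = 16×3.032×10^7/(π×257.3) = 600100 mm³.
d = 84.35 mm.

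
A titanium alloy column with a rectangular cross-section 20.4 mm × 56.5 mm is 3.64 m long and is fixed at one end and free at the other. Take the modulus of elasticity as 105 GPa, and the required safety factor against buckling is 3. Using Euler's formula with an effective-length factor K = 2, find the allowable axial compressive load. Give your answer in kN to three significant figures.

Buckling occurs about the weak axis: I_min = h·b³/12 = 56.5×20.4³/12 = 39970 mm⁴ (b = 20.4 mm is the smaller dimension).
Effective length L_e = KL = 2×3.64 m = 7280 mm.
Euler critical load P_cr = π²EI/L_e² = π²×105000×39970/7280² = 781.6 N.
P_allow = P_cr/n = 781.6/3 = 260.5 N.

P_allow = 0.261 kN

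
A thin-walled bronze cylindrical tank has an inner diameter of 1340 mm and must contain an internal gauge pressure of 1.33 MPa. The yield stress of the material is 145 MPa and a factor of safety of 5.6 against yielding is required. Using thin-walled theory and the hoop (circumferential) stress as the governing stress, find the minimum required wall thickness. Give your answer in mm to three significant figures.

σ_allow = 145/5.6 = 25.89 MPa.
Hoop stress σ_h = pD/(2t), so t = pD/(2σ_allow) = 1.33×1340/(2×25.89) = 34.41 mm.

t = 34.4 mm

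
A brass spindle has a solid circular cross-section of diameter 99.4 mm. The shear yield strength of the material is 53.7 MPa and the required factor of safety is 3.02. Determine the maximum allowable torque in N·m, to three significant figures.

T_allow = 3430 N·m

τ_allow = 53.7/3.02 = 17.78 MPa.
For a solid shaft T_allow = τ_allow·πd³/16; πd³/16 = π×99.4³/16 = 192800 mm³.
T_allow = 17.78×192800 = 3.429×10^6 N·mm = 3429 N·m.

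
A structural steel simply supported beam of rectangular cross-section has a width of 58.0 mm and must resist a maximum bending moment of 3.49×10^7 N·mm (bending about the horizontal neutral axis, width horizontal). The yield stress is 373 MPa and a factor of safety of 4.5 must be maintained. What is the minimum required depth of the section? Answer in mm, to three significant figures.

σ_allow = 373/4.5 = 82.89 MPa.
For a rectangular section σ = 6M/(bh²), so h² = 6M/(b σ_allow) = 6×3.4900×10^7/(58.0×82.89) = 43560 mm².
h = 208.7 mm.

h = 209 mm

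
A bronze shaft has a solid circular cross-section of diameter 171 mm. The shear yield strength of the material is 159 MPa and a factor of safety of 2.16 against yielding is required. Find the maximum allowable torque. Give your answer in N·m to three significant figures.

T_allow = 72300 N·m

τ_allow = 159/2.16 = 73.61 MPa.
For a solid shaft T_allow = τ_allow·πd³/16; πd³/16 = π×171³/16 = 981800 mm³.
T_allow = 73.61×981800 = 7.227×10^7 N·mm = 72270 N·m.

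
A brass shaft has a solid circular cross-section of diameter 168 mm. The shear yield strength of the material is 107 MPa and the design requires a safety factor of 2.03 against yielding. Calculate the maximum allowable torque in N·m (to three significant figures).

τ_allow = 107/2.03 = 52.71 MPa.
For a solid shaft T_allow = τ_allow·πd³/16; πd³/16 = π×168³/16 = 931000 mm³.
T_allow = 52.71×931000 = 4.907×10^7 N·mm = 49070 N·m.

T_allow = 49100 N·m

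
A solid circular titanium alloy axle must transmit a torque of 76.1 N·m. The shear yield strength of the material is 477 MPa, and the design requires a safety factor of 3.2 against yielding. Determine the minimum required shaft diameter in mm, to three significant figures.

Allowable shear stress τ_allow = 477/3.2 = 149.1 MPa.
For a solid shaft τ = 16T/(πd³), so d³ = 16T/(π τ_allow) = 16×76100/(π×149.1) = 2600 mm³.
d = (2600)^(1/3) = 13.75 mm.

d = 13.8 mm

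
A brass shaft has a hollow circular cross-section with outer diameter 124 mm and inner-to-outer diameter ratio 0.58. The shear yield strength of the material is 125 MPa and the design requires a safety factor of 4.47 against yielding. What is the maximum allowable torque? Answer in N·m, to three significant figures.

τ_allow = 125/4.47 = 27.96 MPa.
For a hollow shaft T_allow = τ_allow·πd_o³(1−k⁴)/16 with 1−k⁴ = 0.8868, so πd_o³(1−k⁴)/16 = 332000 mm³.
T_allow = 27.96×332000 = 9.284×10^6 N·mm = 9284 N·m.

T_allow = 9280 N·m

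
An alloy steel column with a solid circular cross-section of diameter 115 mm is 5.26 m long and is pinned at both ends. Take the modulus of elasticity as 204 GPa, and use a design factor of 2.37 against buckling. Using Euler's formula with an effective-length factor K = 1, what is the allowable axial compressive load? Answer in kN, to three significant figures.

I = πd⁴/64 = π×115⁴/64 = 8.585×10^6 mm⁴.
Effective length L_e = KL = 1×5.26 m = 5260 mm.
Euler critical load P_cr = π²EI/L_e² = π²×204000×8.585×10^6/5260² = 624800 N.
P_allow = P_cr/n = 624800/2.37 = 263600 N.

P_allow = 264 kN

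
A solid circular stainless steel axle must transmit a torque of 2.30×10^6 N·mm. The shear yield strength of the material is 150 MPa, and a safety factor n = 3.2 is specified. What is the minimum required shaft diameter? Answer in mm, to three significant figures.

Allowable shear stress τ_allow = 150/3.2 = 46.88 MPa.
For a solid shaft τ = 16T/(πd³), so d³ = 16T/(π τ_allow) = 16×2300000/(π×46.88) = 249900 mm³.
d = (249900)^(1/3) = 62.99 mm.

d = 63.0 mm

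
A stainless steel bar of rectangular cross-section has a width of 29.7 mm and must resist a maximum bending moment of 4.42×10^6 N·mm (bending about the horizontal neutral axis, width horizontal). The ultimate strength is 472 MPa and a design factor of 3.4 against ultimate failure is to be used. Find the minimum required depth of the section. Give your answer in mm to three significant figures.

h = 80.2 mm

σ_allow = 472/3.4 = 138.8 MPa.
For a rectangular section σ = 6M/(bh²), so h² = 6M/(b σ_allow) = 6×4420000/(29.7×138.8) = 6432 mm².
h = 80.20 mm.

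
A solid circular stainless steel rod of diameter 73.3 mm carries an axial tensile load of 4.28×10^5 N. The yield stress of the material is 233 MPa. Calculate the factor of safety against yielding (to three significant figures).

A = πd²/4 = 4220 mm².
σ = F/A = 428000/4220 = 101.4 MPa.
n = 233/101.4 = 2.297.

n = 2.30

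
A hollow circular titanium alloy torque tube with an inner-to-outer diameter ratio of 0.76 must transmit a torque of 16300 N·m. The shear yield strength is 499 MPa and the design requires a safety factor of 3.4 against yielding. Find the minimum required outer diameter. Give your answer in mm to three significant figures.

d_o = 94.7 mm

τ_allow = 499/3.4 = 146.8 MPa.
For a hollow shaft τ = 16T/[πd_o³(1−k⁴)] with k = 0.76, so 1−k⁴ = 0.6664.
d_o³ = 16T/[π τ_allow (1−k⁴)] = 16×1.6300×10^7/(π×146.8×0.6664) = 848800 mm³.
d_o = 94.68 mm.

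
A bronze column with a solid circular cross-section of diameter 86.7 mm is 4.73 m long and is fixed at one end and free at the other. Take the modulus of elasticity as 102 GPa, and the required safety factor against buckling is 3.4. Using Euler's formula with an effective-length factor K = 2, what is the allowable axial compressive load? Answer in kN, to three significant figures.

I = πd⁴/64 = π×86.7⁴/64 = 2.774×10^6 mm⁴.
Effective length L_e = KL = 2×4.73 m = 9460 mm.
Euler critical load P_cr = π²EI/L_e² = π²×102000×2.774×10^6/9460² = 31200 N.
P_allow = P_cr/n = 31200/3.4 = 9177 N.

P_allow = 9.18 kN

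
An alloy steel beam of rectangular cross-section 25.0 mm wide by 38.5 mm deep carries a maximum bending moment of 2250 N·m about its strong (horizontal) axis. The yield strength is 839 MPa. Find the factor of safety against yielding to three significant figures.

n = 2.30

Section modulus S = bh²/6 = 25.0×38.5²/6 = 6176 mm³.
σ = M/S = 2250000/6176 = 364.3 MPa.
n = 839/364.3 = 2.303.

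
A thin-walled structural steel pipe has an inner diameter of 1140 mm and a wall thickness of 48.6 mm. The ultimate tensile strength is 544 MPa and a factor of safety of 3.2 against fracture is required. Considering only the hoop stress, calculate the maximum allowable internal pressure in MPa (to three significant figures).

σ_allow = 544/3.2 = 170.0 MPa.
σ_h = pD/(2t) → p_allow = 2σ_allow t/D = 2×170.0×48.6/1140 = 14.49 MPa.

p_allow = 14.5 MPa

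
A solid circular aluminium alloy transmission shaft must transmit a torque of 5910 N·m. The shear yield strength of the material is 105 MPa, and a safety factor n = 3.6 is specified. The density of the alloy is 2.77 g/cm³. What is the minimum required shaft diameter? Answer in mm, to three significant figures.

d = 101 mm

Allowable shear stress τ_allow = 105/3.6 = 29.17 MPa.
For a solid shaft τ = 16T/(πd³), so d³ = 16T/(π τ_allow) = 16×5910000/(π×29.17) = 1.032×10^6 mm³.
d = (1.032×10^6)^(1/3) = 101.1 mm.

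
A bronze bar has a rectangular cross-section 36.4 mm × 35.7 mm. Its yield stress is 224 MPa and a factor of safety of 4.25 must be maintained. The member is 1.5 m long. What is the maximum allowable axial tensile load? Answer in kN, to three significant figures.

σ_allow = 224/4.25 = 52.71 MPa.
A = 36.4×35.7 = 1299 mm².
F_allow = σ_allow × A = 52.71×1299 = 68490 N.

F_allow = 68.5 kN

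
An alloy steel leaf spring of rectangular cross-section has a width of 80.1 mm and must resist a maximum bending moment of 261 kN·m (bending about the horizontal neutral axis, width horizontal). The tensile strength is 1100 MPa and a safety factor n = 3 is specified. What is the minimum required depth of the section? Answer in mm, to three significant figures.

h = 231 mm

σ_allow = 1100/3 = 366.7 MPa.
For a rectangular section σ = 6M/(bh²), so h² = 6M/(b σ_allow) = 6×2.6100×10^8/(80.1×366.7) = 53320 mm².
h = 230.9 mm.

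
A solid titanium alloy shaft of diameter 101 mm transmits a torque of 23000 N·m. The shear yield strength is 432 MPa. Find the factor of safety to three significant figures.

τ = 16T/(πd³) = 16×2.3000×10^7/(π×101³) = 113.7 MPa.
n = τ_limit/τ = 432/113.7 = 3.800.

n = 3.80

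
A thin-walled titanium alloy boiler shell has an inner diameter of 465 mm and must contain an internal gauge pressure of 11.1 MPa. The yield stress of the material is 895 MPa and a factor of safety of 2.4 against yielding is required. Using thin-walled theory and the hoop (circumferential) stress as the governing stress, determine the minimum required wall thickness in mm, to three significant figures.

t = 6.92 mm

σ_allow = 895/2.4 = 372.9 MPa.
Hoop stress σ_h = pD/(2t), so t = pD/(2σ_allow) = 11.1×465/(2×372.9) = 6.920 mm.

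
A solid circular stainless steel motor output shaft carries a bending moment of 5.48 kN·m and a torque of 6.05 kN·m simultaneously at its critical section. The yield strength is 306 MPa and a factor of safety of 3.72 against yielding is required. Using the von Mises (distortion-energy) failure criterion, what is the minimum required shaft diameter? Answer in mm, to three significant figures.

d = 97.9 mm

σ_allow = σ_y/n = 306/3.72 = 82.26 MPa.
For a solid shaft σ_b = 32M/(πd³) and τ = 16T/(πd³), so the von Mises stress is σ' = (16/πd³)·√(4M²+3T²).
√(4M²+3T²) = √(4×(5.480×10^6)² + 3×(6.050×10^6)²) = 1.516×10^7 N·mm.
d³ = 16×1.516×10^7/(π×82.26) = 938800 mm³.
d = 97.92 mm.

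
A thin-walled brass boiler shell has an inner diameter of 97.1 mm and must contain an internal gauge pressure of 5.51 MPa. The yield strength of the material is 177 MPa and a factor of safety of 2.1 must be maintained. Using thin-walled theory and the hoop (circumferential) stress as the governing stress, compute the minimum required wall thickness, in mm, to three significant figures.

σ_allow = 177/2.1 = 84.29 MPa.
Hoop stress σ_h = pD/(2t), so t = pD/(2σ_allow) = 5.51×97.1/(2×84.29) = 3.174 mm.

t = 3.17 mm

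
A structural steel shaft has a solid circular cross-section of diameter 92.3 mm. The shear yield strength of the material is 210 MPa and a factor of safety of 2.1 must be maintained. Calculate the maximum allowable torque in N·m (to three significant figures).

τ_allow = 210/2.1 = 100.0 MPa.
For a solid shaft T_allow = τ_allow·πd³/16; πd³/16 = π×92.3³/16 = 154400 mm³.
T_allow = 100.0×154400 = 1.544×10^7 N·mm = 15440 N·m.

T_allow = 15400 N·m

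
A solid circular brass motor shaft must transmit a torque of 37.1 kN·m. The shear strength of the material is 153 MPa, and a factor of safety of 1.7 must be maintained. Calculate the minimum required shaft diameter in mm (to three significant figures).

d = 128 mm

Allowable shear stress τ_allow = 153/1.7 = 90.00 MPa.
For a solid shaft τ = 16T/(πd³), so d³ = 16T/(π τ_allow) = 16×3.7100×10^7/(π×90.00) = 2.099×10^6 mm³.
d = (2.099×10^6)^(1/3) = 128.0 mm.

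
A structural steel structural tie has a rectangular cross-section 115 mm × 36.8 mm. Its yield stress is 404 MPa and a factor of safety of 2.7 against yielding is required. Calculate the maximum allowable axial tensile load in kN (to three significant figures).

σ_allow = 404/2.7 = 149.6 MPa.
A = 115×36.8 = 4232 mm².
F_allow = σ_allow × A = 149.6×4232 = 633200 N.

F_allow = 633 kN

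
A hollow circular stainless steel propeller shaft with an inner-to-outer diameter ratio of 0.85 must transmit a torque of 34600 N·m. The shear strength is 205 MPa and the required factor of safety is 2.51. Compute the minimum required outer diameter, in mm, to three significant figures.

τ_allow = 205/2.51 = 81.67 MPa.
For a hollow shaft τ = 16T/[πd_o³(1−k⁴)] with k = 0.85, so 1−k⁴ = 0.4780.
d_o³ = 16T/[π τ_allow (1−k⁴)] = 16×3.4600×10^7/(π×81.67×0.4780) = 4.514×10^6 mm³.
d_o = 165.3 mm.

d_o = 165 mm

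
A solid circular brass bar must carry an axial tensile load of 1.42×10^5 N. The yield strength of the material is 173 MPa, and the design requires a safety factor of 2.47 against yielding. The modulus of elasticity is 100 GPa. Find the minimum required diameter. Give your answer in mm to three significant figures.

d = 50.8 mm

Allowable stress σ_allow = 173/2.47 = 70.04 MPa.
Required area A = F/σ_allow = 142000/70.04 = 2027 mm².
A = πd²/4 → d = √(4A/π) = 50.81 mm.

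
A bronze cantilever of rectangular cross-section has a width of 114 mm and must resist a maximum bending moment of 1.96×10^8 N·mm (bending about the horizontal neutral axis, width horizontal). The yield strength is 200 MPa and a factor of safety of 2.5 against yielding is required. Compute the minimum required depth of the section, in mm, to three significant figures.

σ_allow = 200/2.5 = 80.00 MPa.
For a rectangular section σ = 6M/(bh²), so h² = 6M/(b σ_allow) = 6×1.9600×10^8/(114×80.00) = 128900 mm².
h = 359.1 mm.

h = 359 mm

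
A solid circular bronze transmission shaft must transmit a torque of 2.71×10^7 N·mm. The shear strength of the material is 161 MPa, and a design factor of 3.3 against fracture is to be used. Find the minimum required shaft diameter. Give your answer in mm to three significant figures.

Allowable shear stress τ_allow = 161/3.3 = 48.79 MPa.
For a solid shaft τ = 16T/(πd³), so d³ = 16T/(π τ_allow) = 16×2.7100×10^7/(π×48.79) = 2.829×10^6 mm³.
d = (2.829×10^6)^(1/3) = 141.4 mm.

d = 141 mm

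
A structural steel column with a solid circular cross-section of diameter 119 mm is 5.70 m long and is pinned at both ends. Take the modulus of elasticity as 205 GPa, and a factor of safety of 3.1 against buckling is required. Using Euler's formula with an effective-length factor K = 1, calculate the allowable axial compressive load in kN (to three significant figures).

P_allow = 198 kN

I = πd⁴/64 = π×119⁴/64 = 9.844×10^6 mm⁴.
Effective length L_e = KL = 1×5.70 m = 5700 mm.
Euler critical load P_cr = π²EI/L_e² = π²×205000×9.844×10^6/5700² = 613000 N.
P_allow = P_cr/n = 613000/3.1 = 197700 N.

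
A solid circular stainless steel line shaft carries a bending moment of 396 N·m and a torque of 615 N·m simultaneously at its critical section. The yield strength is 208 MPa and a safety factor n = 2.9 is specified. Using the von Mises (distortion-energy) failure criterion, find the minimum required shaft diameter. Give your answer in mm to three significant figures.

σ_allow = σ_y/n = 208/2.9 = 71.72 MPa.
For a solid shaft σ_b = 32M/(πd³) and τ = 16T/(πd³), so the von Mises stress is σ' = (16/πd³)·√(4M²+3T²).
√(4M²+3T²) = √(4×(396000)² + 3×(615000)²) = 1.327×10^6 N·mm.
d³ = 16×1.327×10^6/(π×71.72) = 94250 mm³.
d = 45.51 mm.

d = 45.5 mm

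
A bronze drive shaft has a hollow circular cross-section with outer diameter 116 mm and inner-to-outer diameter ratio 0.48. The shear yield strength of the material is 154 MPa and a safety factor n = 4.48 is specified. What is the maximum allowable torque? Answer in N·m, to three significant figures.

τ_allow = 154/4.48 = 34.38 MPa.
For a hollow shaft T_allow = τ_allow·πd_o³(1−k⁴)/16 with 1−k⁴ = 0.9469, so πd_o³(1−k⁴)/16 = 290200 mm³.
T_allow = 34.38×290200 = 9.976×10^6 N·mm = 9976 N·m.

T_allow = 9980 N·m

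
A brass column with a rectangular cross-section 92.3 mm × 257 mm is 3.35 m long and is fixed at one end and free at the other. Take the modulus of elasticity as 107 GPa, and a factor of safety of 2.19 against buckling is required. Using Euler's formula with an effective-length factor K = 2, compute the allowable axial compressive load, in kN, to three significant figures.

Buckling occurs about the weak axis: I_min = h·b³/12 = 257×92.3³/12 = 1.684×10^7 mm⁴ (b = 92.3 mm is the smaller dimension).
Effective length L_e = KL = 2×3.35 m = 6700 mm.
Euler critical load P_cr = π²EI/L_e² = π²×107000×1.684×10^7/6700² = 396200 N.
P_allow = P_cr/n = 396200/2.19 = 180900 N.

P_allow = 181 kN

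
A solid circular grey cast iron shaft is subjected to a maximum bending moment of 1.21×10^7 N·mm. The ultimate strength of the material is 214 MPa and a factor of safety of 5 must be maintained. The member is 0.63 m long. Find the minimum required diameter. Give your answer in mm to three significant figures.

d = 142 mm

σ_allow = 214/5 = 42.80 MPa.
For a solid circular section σ = 32M/(πd³), so d³ = 32M/(π σ_allow) = 32×1.2100×10^7/(π×42.80) = 2.880×10^6 mm³.
d = 142.3 mm.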